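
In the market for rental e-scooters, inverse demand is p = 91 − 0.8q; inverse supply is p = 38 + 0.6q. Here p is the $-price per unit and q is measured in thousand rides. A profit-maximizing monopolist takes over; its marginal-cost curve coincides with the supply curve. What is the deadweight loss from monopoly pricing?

$132.66 thousand

Competitive equilibrium: 91 − 0.8q = 38 + 0.6q → q* = 37.8571, p* = 60.7143.
Marginal revenue: MR = 91 − 1.6q. Set MR = MC: 91 − 1.6q = 38 + 0.6q → q_m = 24.0909.
Price p_m = 91 − 0.8·24.0909 = 71.7273; MC(q_m) = 38 + 0.6·24.0909 = 52.4545.
Competitive q* = 37.8571, so Δq = 13.7662; wedge = 71.7273 − 52.4545 = 19.2728.
The triangle = ½ × 13.7662 × 19.2728 = $132.66 thousand.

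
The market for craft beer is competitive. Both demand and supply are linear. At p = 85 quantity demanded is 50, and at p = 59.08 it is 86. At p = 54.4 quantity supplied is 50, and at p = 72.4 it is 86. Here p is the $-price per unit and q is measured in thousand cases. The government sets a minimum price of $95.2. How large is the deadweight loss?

Demand slope = (59.08 − 85)/(86 − 50) = −0.72, so p = 121 − 0.72q.
Supply slope = (72.4 − 54.4)/(86 − 50) = 0.5, so p = 29.4 + 0.5q.
Competitive equilibrium: 121 − 0.72q = 29.4 + 0.5q → q* = 75.082, p* = 66.941.
At the floor p = 95.2, quantity demanded = (121 − 95.2)/0.72 = 35.8333.
Sellers' marginal cost at q' = 35.8333: 29.4 + 0.5·35.8333 = 47.3167.
Δq = 75.082 − 35.8333 = 39.2487; wedge = 95.2 − 47.3167 = 47.8833.
DWL = ½ × 39.2487 × 47.8833 = $939.68 thousand.

$939.68 thousand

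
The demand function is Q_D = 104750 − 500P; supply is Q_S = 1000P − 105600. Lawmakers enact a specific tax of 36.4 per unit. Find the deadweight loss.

In inverse form: demand P = 209.5 − 0.002Q, supply P = 105.6 + 0.001Q.
Competitive equilibrium: 209.5 − 0.002Q = 105.6 + 0.001Q → Q* = 34633.3333, P* = 140.2333.
With the tax, the buyer price exceeds the seller price by 36.4: (209.5 − 0.002Q) − (105.6 + 0.001Q) = 36.4 → Q' = 22500.
ΔQ = 34633.3333 − 22500 = 12133.3333; the wedge equals the tax, 36.4.
DWL = ½ × 12133.3333 × 36.4 = 220826.67.

220826.67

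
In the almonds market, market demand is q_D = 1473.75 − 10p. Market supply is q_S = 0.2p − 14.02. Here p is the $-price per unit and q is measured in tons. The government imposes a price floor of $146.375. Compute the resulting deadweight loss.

In inverse form: demand p = 147.375 − 0.1q, supply p = 70.1 + 5q.
Competitive equilibrium: 147.375 − 0.1q = 70.1 + 5q → q* = 15.152, p* = 145.8598.
At the floor p = 146.375, quantity demanded = (147.375 − 146.375)/0.1 = 10.
Sellers' marginal cost at q' = 10: 70.1 + 5·10 = 120.1.
Δq = 15.152 − 10 = 5.152; wedge = 146.375 − 120.1 = 26.275.
DWL = ½ × 5.152 × 26.275 = $67.68.

$67.68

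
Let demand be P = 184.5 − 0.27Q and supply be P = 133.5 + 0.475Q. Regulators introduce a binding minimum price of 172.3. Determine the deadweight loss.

201.73

Competitive equilibrium: 184.5 − 0.27Q = 133.5 + 0.475Q → Q* = 68.4564, P* = 166.0168.
At the floor P = 172.3, quantity demanded = (184.5 − 172.3)/0.27 = 45.1852.
Sellers' marginal cost at Q' = 45.1852: 133.5 + 0.475·45.1852 = 154.963.
ΔQ = 68.4564 − 45.1852 = 23.2712; wedge = 172.3 − 154.963 = 17.337.
Deadweight loss = ½ × 23.2712 × 17.337 = 201.73.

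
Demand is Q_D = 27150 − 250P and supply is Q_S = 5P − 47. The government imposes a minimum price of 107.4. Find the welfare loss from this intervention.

3539.22

In inverse form: demand P = 108.6 − 0.004Q, supply P = 9.4 + 0.2Q.
Competitive equilibrium: 108.6 − 0.004Q = 9.4 + 0.2Q → Q* = 486.2745, P* = 106.6549.
At the floor P = 107.4, quantity demanded = (108.6 − 107.4)/0.004 = 300.
Sellers' marginal cost at Q' = 300: 9.4 + 0.2·300 = 69.4.
ΔQ = 486.2745 − 300 = 186.2745; wedge = 107.4 − 69.4 = 38.
DWL = ½ × 186.2745 × 38 = 3539.22.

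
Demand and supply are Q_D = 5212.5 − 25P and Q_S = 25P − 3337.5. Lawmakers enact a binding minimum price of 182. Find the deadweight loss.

In inverse form: demand P = 208.5 − 0.04Q, supply P = 133.5 + 0.04Q.
Competitive equilibrium: 208.5 − 0.04Q = 133.5 + 0.04Q → Q* = 937.5, P* = 171.
At the floor P = 182, quantity demanded = (208.5 − 182)/0.04 = 662.5.
Sellers' marginal cost at Q' = 662.5: 133.5 + 0.04·662.5 = 160.
ΔQ = 937.5 − 662.5 = 275; wedge = 182 − 160 = 22.
Deadweight loss = ½ × 275 × 22 = 3025.

3025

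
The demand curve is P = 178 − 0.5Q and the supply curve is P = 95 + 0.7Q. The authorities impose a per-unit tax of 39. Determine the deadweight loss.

Competitive equilibrium: 178 − 0.5Q = 95 + 0.7Q → Q* = 69.1667, P* = 143.4167.
With the tax, the buyer price exceeds the seller price by 39: (178 − 0.5Q) − (95 + 0.7Q) = 39 → Q' = 36.6667.
ΔQ = 69.1667 − 36.6667 = 32.5; the wedge equals the tax, 39.
DWL = ½ × 32.5 × 39 = 633.75.

633.75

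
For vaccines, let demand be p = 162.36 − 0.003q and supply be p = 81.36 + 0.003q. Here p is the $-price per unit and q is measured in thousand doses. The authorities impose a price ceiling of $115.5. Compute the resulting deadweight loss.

$13483.20 thousand

Competitive equilibrium: 162.36 − 0.003q = 81.36 + 0.003q → q* = 13500, p* = 121.86.
At the ceiling p = 115.5, quantity supplied = (115.5 − 81.36)/0.003 = 11380.
Willingness to pay at q' = 11380: 162.36 − 0.003·11380 = 128.22.
Δq = 13500 − 11380 = 2120; wedge = 128.22 − 115.5 = 12.72.
DWL = ½ × 2120 × 12.72 = $13483.20 thousand.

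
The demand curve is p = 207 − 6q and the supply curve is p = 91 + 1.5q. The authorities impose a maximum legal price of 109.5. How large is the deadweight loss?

36.82

Competitive equilibrium: 207 − 6q = 91 + 1.5q → q* = 15.4667, p* = 114.2.
At the ceiling p = 109.5, quantity supplied = (109.5 − 91)/1.5 = 12.3333.
Willingness to pay at q' = 12.3333: 207 − 6·12.3333 = 133.0002.
Δq = 15.4667 − 12.3333 = 3.1334; wedge = 133.0002 − 109.5 = 23.5002.
DWL = ½ × 3.1334 × 23.5002 = 36.82.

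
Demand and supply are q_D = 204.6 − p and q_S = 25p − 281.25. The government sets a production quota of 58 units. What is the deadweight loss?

8508.16

In inverse form: demand p = 204.6 − q, supply p = 11.25 + 0.04q.
Competitive equilibrium: 204.6 − q = 11.25 + 0.04q → q* = 185.91346, p* = 18.68654.
At q = 58: demand price = 204.6 − 1·58 = 146.6; supply price = 11.25 + 0.04·58 = 13.57.
Δq = 185.91346 − 58 = 127.91346; wedge = 146.6 − 13.57 = 133.03.
DWL = ½ × 127.91346 × 133.03 = 8508.16.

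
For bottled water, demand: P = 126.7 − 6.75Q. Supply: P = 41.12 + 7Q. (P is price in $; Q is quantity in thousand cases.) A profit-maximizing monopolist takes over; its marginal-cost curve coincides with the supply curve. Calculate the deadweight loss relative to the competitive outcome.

$28.87 thousand

Competitive equilibrium: 126.7 − 6.75Q = 41.12 + 7Q → Q* = 6.224, P* = 84.688.
Marginal revenue: MR = 126.7 − 13.5Q. Set MR = MC: 126.7 − 13.5Q = 41.12 + 7Q → Q_m = 4.17463.
Price P_m = 126.7 − 6.75·4.17463 = 98.52125; MC(Q_m) = 41.12 + 7·4.17463 = 70.34241.
Competitive Q* = 6.224, so ΔQ = 2.04937; wedge = 98.52125 − 70.34241 = 28.17884.
DWL = ½ × 2.04937 × 28.17884 = $28.87 thousand.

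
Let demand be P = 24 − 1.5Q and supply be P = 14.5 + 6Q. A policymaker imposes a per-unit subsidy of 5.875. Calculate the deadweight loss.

Competitive equilibrium: 24 − 1.5Q = 14.5 + 6Q → Q* = 1.2667, P* = 22.1.
The subsidy lowers effective supply by 5.875: P = 8.625 + 6Q.
New quantity: 24 − 1.5Q = 8.625 + 6Q → Q' = 2.05.
Overproduction ΔQ = 2.05 − 1.2667 = 0.7833; wedge = subsidy = 5.875.
Welfare loss = ½ × 0.7833 × 5.875 = 2.30.

2.30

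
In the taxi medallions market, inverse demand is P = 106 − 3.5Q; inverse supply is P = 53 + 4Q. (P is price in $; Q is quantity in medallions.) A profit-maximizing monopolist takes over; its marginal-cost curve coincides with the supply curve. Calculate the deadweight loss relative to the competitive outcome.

$18.96

Competitive equilibrium: 106 − 3.5Q = 53 + 4Q → Q* = 7.0667, P* = 81.2667.
Marginal revenue: MR = 106 − 7Q. Set MR = MC: 106 − 7Q = 53 + 4Q → Q_m = 4.8182.
Price P_m = 106 − 3.5·4.8182 = 89.1363; MC(Q_m) = 53 + 4·4.8182 = 72.2728.
Competitive Q* = 7.0667, so ΔQ = 2.2485; wedge = 89.1363 − 72.2728 = 16.8635.
The triangle = ½ × 2.2485 × 16.8635 = $18.96.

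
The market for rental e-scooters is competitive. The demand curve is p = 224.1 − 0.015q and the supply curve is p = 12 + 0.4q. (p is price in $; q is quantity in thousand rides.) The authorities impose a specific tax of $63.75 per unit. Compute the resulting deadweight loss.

Competitive equilibrium: 224.1 − 0.015q = 12 + 0.4q → q* = 511.0843, p* = 216.4337.
With the tax, the buyer price exceeds the seller price by 63.75: (224.1 − 0.015q) − (12 + 0.4q) = 63.75 → q' = 357.4699.
Δq = 511.0843 − 357.4699 = 153.6144; the wedge equals the tax, 63.75.
The triangle = ½ × 153.6144 × 63.75 = $4896.46 thousand.

$4896.46 thousand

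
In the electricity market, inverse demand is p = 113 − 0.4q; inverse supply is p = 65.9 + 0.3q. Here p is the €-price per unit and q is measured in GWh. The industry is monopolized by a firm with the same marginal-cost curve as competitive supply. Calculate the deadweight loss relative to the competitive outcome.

€209.53

Competitive equilibrium: 113 − 0.4q = 65.9 + 0.3q → q* = 67.2857, p* = 86.0857.
Marginal revenue: MR = 113 − 0.8q. Set MR = MC: 113 − 0.8q = 65.9 + 0.3q → q_m = 42.8182.
Price p_m = 113 − 0.4·42.8182 = 95.8727; MC(q_m) = 65.9 + 0.3·42.8182 = 78.7455.
Competitive q* = 67.2857, so Δq = 24.4675; wedge = 95.8727 − 78.7455 = 17.1272.
The triangle = ½ × 24.4675 × 17.1272 = €209.53.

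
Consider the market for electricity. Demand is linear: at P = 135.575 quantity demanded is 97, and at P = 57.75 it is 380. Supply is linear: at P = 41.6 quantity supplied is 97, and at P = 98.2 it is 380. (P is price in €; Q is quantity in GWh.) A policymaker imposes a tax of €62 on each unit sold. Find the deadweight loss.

Demand slope = (57.75 − 135.575)/(380 − 97) = −0.275, so P = 162.25 − 0.275Q.
Supply slope = (98.2 − 41.6)/(380 − 97) = 0.2, so P = 22.2 + 0.2Q.
Competitive equilibrium: 162.25 − 0.275Q = 22.2 + 0.2Q → Q* = 294.8421, P* = 81.1684.
With the tax, the buyer price exceeds the seller price by 62: (162.25 − 0.275Q) − (22.2 + 0.2Q) = 62 → Q' = 164.3158.
ΔQ = 294.8421 − 164.3158 = 130.5263; the wedge equals the tax, 62.
DWL = ½ × 130.5263 × 62 = €4046.32.

€4046.32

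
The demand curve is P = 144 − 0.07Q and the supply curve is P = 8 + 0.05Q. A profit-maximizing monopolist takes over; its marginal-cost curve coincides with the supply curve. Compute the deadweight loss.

10460.57

Competitive equilibrium: 144 − 0.07Q = 8 + 0.05Q → Q* = 1133.33333, P* = 64.66667.
Marginal revenue: MR = 144 − 0.14Q. Set MR = MC: 144 − 0.14Q = 8 + 0.05Q → Q_m = 715.78947.
Price P_m = 144 − 0.07·715.78947 = 93.89474; MC(Q_m) = 8 + 0.05·715.78947 = 43.78947.
Competitive Q* = 1133.33333, so ΔQ = 417.54386; wedge = 93.89474 − 43.78947 = 50.10527.
Deadweight loss = ½ × 417.54386 × 50.10527 = 10460.57.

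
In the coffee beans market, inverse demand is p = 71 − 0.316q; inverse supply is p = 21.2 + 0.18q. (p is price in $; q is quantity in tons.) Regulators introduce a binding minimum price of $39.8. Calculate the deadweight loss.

$0.69

Competitive equilibrium: 71 − 0.316q = 21.2 + 0.18q → q* = 100.4032, p* = 39.2726.
At the floor p = 39.8, quantity demanded = (71 − 39.8)/0.316 = 98.7342.
Sellers' marginal cost at q' = 98.7342: 21.2 + 0.18·98.7342 = 38.9722.
Δq = 100.4032 − 98.7342 = 1.669; wedge = 39.8 − 38.9722 = 0.8278.
Deadweight loss = ½ × 1.669 × 0.8278 = $0.69.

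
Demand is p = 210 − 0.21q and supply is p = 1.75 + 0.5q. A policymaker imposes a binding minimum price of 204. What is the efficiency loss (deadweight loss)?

Competitive equilibrium: 210 − 0.21q = 1.75 + 0.5q → q* = 293.3099, p* = 148.4049.
At the floor p = 204, quantity demanded = (210 − 204)/0.21 = 28.5714.
Sellers' marginal cost at q' = 28.5714: 1.75 + 0.5·28.5714 = 16.0357.
Δq = 293.3099 − 28.5714 = 264.7385; wedge = 204 − 16.0357 = 187.9643.
Welfare loss = ½ × 264.7385 × 187.9643 = 24880.69.

24880.69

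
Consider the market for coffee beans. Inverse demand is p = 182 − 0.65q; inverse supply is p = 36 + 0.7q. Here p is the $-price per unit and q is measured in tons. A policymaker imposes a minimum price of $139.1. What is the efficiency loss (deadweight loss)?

$1199.11

Competitive equilibrium: 182 − 0.65q = 36 + 0.7q → q* = 108.1481, p* = 111.7037.
At the floor p = 139.1, quantity demanded = (182 − 139.1)/0.65 = 66.
Sellers' marginal cost at q' = 66: 36 + 0.7·66 = 82.2.
Δq = 108.1481 − 66 = 42.1481; wedge = 139.1 − 82.2 = 56.9.
Deadweight loss = ½ × 42.1481 × 56.9 = $1199.11.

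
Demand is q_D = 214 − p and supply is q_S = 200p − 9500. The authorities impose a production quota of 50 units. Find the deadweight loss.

In inverse form: demand p = 214 − q, supply p = 47.5 + 0.005q.
Competitive equilibrium: 214 − q = 47.5 + 0.005q → q* = 165.6716, p* = 48.3284.
At q = 50: demand price = 214 − 1·50 = 164; supply price = 47.5 + 0.005·50 = 47.75.
Δq = 165.6716 − 50 = 115.6716; wedge = 164 − 47.75 = 116.25.
The triangle = ½ × 115.6716 × 116.25 = 6723.41.

6723.41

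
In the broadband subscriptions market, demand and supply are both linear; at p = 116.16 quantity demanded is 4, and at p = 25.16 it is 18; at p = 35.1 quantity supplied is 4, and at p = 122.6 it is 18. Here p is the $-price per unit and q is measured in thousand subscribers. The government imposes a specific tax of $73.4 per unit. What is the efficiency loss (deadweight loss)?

$211.28 thousand

Demand slope = (25.16 − 116.16)/(18 − 4) = −6.5, so p = 142.16 − 6.5q.
Supply slope = (122.6 − 35.1)/(18 − 4) = 6.25, so p = 10.1 + 6.25q.
Competitive equilibrium: 142.16 − 6.5q = 10.1 + 6.25q → q* = 10.35765, p* = 74.83529.
With the tax, the buyer price exceeds the seller price by 73.4: (142.16 − 6.5q) − (10.1 + 6.25q) = 73.4 → q' = 4.60078.
Δq = 10.35765 − 4.60078 = 5.75687; the wedge equals the tax, 73.4.
Welfare loss = ½ × 5.75687 × 73.4 = $211.28 thousand.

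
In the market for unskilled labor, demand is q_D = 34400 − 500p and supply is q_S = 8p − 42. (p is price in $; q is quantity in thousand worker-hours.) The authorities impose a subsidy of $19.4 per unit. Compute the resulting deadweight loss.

$1481.73 thousand

In inverse form: demand p = 68.8 − 0.002q, supply p = 5.25 + 0.125q.
Competitive equilibrium: 68.8 − 0.002q = 5.25 + 0.125q → q* = 500.3937, p* = 67.7992.
The subsidy lowers effective supply by 19.4: p = 0.125q − 14.15.
New quantity: 68.8 − 0.002q = 0.125q − 14.15 → q' = 653.1496.
Overproduction Δq = 653.1496 − 500.3937 = 152.7559; wedge = subsidy = 19.4.
DWL = ½ × 152.7559 × 19.4 = $1481.73 thousand.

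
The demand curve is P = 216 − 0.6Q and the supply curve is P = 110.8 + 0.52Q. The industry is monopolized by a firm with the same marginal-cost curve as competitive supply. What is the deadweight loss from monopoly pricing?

601.21

Competitive equilibrium: 216 − 0.6Q = 110.8 + 0.52Q → Q* = 93.9286, P* = 159.6429.
Marginal revenue: MR = 216 − 1.2Q. Set MR = MC: 216 − 1.2Q = 110.8 + 0.52Q → Q_m = 61.1628.
Price P_m = 216 − 0.6·61.1628 = 179.3023; MC(Q_m) = 110.8 + 0.52·61.1628 = 142.6047.
Competitive Q* = 93.9286, so ΔQ = 32.7658; wedge = 179.3023 − 142.6047 = 36.6976.
DWL = ½ × 32.7658 × 36.6976 = 601.21.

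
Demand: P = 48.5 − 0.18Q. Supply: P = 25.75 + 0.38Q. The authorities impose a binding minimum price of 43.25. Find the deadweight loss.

36.76

Competitive equilibrium: 48.5 − 0.18Q = 25.75 + 0.38Q → Q* = 40.625, P* = 41.1875.
At the floor P = 43.25, quantity demanded = (48.5 − 43.25)/0.18 = 29.1667.
Sellers' marginal cost at Q' = 29.1667: 25.75 + 0.38·29.1667 = 36.8333.
ΔQ = 40.625 − 29.1667 = 11.4583; wedge = 43.25 − 36.8333 = 6.4167.
Welfare loss = ½ × 11.4583 × 6.4167 = 36.76.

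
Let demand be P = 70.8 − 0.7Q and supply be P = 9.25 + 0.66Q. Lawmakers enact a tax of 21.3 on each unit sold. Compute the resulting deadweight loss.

Competitive equilibrium: 70.8 − 0.7Q = 9.25 + 0.66Q → Q* = 45.2574, P* = 39.1199.
With the tax, the buyer price exceeds the seller price by 21.3: (70.8 − 0.7Q) − (9.25 + 0.66Q) = 21.3 → Q' = 29.5956.
ΔQ = 45.2574 − 29.5956 = 15.6618; the wedge equals the tax, 21.3.
Welfare loss = ½ × 15.6618 × 21.3 = 166.80.

166.80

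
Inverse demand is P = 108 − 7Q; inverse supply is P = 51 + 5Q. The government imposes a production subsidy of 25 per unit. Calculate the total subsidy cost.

Competitive equilibrium: 108 − 7Q = 51 + 5Q → Q* = 4.75, P* = 74.75.
The subsidy lowers effective supply by 25: P = 26 + 5Q.
New quantity: 108 − 7Q = 26 + 5Q → Q' = 6.8333.
Total subsidy cost = 25 × 6.8333 = 170.83.

170.83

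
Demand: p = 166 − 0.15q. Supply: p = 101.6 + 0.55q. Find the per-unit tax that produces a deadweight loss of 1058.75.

Competitive equilibrium: 166 − 0.15q = 101.6 + 0.55q → q* = 92, p* = 152.2.
A tax t gives Δq = t/0.7 and wedge t, so DWL = t²/1.4.
t²/1.4 = 1058.75 → t² = 1482.25 → t = 38.5.

38.5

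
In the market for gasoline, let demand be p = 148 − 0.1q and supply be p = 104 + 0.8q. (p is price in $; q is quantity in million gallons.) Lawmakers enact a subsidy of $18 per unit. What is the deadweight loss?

$180 million

Competitive equilibrium: 148 − 0.1q = 104 + 0.8q → q* = 48.8889, p* = 143.1111.
The subsidy lowers effective supply by 18: p = 86 + 0.8q.
New quantity: 148 − 0.1q = 86 + 0.8q → q' = 68.8889.
Overproduction Δq = 68.8889 − 48.8889 = 20; wedge = subsidy = 18.
Deadweight loss = ½ × 20 × 18 = $180 million.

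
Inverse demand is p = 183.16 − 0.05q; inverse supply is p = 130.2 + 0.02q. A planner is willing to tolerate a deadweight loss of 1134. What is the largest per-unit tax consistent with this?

12.6

Competitive equilibrium: 183.16 − 0.05q = 130.2 + 0.02q → q* = 756.5714, p* = 145.3314.
A tax t gives Δq = t/0.07 and wedge t, so DWL = t²/0.14.
t²/0.14 = 1134 → t² = 158.76 → t = 12.6.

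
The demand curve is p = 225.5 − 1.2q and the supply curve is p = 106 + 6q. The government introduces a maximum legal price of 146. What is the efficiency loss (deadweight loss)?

355.02

Competitive equilibrium: 225.5 − 1.2q = 106 + 6q → q* = 16.5972, p* = 205.5833.
At the ceiling p = 146, quantity supplied = (146 − 106)/6 = 6.6667.
Willingness to pay at q' = 6.6667: 225.5 − 1.2·6.6667 = 217.5.
Δq = 16.5972 − 6.6667 = 9.9305; wedge = 217.5 − 146 = 71.5.
Deadweight loss = ½ × 9.9305 × 71.5 = 355.02.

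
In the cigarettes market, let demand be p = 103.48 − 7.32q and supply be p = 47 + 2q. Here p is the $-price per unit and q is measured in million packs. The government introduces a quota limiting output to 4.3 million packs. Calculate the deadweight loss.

Competitive equilibrium: 103.48 − 7.32q = 47 + 2q → q* = 6.0601, p* = 59.1202.
At q = 4.3: demand price = 103.48 − 7.32·4.3 = 72.004; supply price = 47 + 2·4.3 = 55.6.
Δq = 6.0601 − 4.3 = 1.7601; wedge = 72.004 − 55.6 = 16.404.
Deadweight loss = ½ × 1.7601 × 16.404 = $14.44 million.

$14.44 million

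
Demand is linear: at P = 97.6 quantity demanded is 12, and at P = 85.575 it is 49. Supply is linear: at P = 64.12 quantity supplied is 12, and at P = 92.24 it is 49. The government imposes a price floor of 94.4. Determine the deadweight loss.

Demand slope = (85.575 − 97.6)/(49 − 12) = −0.325, so P = 101.5 − 0.325Q.
Supply slope = (92.24 − 64.12)/(49 − 12) = 0.76, so P = 55 + 0.76Q.
Competitive equilibrium: 101.5 − 0.325Q = 55 + 0.76Q → Q* = 42.8571, P* = 87.5714.
At the floor P = 94.4, quantity demanded = (101.5 − 94.4)/0.325 = 21.8462.
Sellers' marginal cost at Q' = 21.8462: 55 + 0.76·21.8462 = 71.6031.
ΔQ = 42.8571 − 21.8462 = 21.0109; wedge = 94.4 − 71.6031 = 22.7969.
DWL = ½ × 21.0109 × 22.7969 = 239.49.

239.49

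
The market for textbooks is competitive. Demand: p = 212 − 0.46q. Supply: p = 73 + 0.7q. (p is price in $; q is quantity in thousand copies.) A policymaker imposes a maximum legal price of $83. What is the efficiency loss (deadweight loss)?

$6460.67 thousand

Competitive equilibrium: 212 − 0.46q = 73 + 0.7q → q* = 119.8276, p* = 156.8793.
At the ceiling p = 83, quantity supplied = (83 − 73)/0.7 = 14.2857.
Willingness to pay at q' = 14.2857: 212 − 0.46·14.2857 = 205.4286.
Δq = 119.8276 − 14.2857 = 105.5419; wedge = 205.4286 − 83 = 122.4286.
The triangle = ½ × 105.5419 × 122.4286 = $6460.67 thousand.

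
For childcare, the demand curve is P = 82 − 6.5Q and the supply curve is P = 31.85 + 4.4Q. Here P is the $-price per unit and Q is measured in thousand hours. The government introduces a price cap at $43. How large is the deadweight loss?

$23.28 thousand

Competitive equilibrium: 82 − 6.5Q = 31.85 + 4.4Q → Q* = 4.6009, P* = 52.094.
At the ceiling P = 43, quantity supplied = (43 − 31.85)/4.4 = 2.5341.
Willingness to pay at Q' = 2.5341: 82 − 6.5·2.5341 = 65.5284.
ΔQ = 4.6009 − 2.5341 = 2.0668; wedge = 65.5284 − 43 = 22.5284.
Deadweight loss = ½ × 2.0668 × 22.5284 = $23.28 thousand.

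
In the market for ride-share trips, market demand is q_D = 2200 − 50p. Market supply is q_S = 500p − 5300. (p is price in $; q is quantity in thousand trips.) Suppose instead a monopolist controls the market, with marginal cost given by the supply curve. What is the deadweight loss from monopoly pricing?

In inverse form: demand p = 44 − 0.02q, supply p = 10.6 + 0.002q.
Competitive equilibrium: 44 − 0.02q = 10.6 + 0.002q → q* = 1518.18182, p* = 13.63636.
Marginal revenue: MR = 44 − 0.04q. Set MR = MC: 44 − 0.04q = 10.6 + 0.002q → q_m = 795.2381.
Price p_m = 44 − 0.02·795.2381 = 28.09524; MC(q_m) = 10.6 + 0.002·795.2381 = 12.19048.
Competitive q* = 1518.18182, so Δq = 722.94372; wedge = 28.09524 − 12.19048 = 15.90476.
Welfare loss = ½ × 722.94372 × 15.90476 = $5749.12 thousand.

$5749.12 thousand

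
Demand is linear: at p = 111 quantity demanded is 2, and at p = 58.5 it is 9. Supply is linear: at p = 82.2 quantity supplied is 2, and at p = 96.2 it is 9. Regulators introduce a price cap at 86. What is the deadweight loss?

6.08

Demand slope = (58.5 − 111)/(9 − 2) = −7.5, so p = 126 − 7.5q.
Supply slope = (96.2 − 82.2)/(9 − 2) = 2, so p = 78.2 + 2q.
Competitive equilibrium: 126 − 7.5q = 78.2 + 2q → q* = 5.0316, p* = 88.2632.
At the ceiling p = 86, quantity supplied = (86 − 78.2)/2 = 3.9.
Willingness to pay at q' = 3.9: 126 − 7.5·3.9 = 96.75.
Δq = 5.0316 − 3.9 = 1.1316; wedge = 96.75 − 86 = 10.75.
Deadweight loss = ½ × 1.1316 × 10.75 = 6.08.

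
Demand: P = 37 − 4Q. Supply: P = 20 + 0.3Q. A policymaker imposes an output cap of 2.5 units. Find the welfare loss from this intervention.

Competitive equilibrium: 37 − 4Q = 20 + 0.3Q → Q* = 3.9535, P* = 21.186.
At Q = 2.5: demand price = 37 − 4·2.5 = 27; supply price = 20 + 0.3·2.5 = 20.75.
ΔQ = 3.9535 − 2.5 = 1.4535; wedge = 27 − 20.75 = 6.25.
The triangle = ½ × 1.4535 × 6.25 = 4.54.

4.54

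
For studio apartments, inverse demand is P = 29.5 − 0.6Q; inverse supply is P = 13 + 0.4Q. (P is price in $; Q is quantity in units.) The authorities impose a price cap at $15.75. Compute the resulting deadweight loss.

Competitive equilibrium: 29.5 − 0.6Q = 13 + 0.4Q → Q* = 16.5, P* = 19.6.
At the ceiling P = 15.75, quantity supplied = (15.75 − 13)/0.4 = 6.875.
Willingness to pay at Q' = 6.875: 29.5 − 0.6·6.875 = 25.375.
ΔQ = 16.5 − 6.875 = 9.625; wedge = 25.375 − 15.75 = 9.625.
The triangle = ½ × 9.625 × 9.625 = $46.32.

$46.32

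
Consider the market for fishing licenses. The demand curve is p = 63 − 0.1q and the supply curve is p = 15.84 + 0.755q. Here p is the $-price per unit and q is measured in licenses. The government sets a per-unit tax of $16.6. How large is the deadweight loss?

$161.15

Competitive equilibrium: 63 − 0.1q = 15.84 + 0.755q → q* = 55.1579, p* = 57.4842.
With the tax, the buyer price exceeds the seller price by 16.6: (63 − 0.1q) − (15.84 + 0.755q) = 16.6 → q' = 35.7427.
Δq = 55.1579 − 35.7427 = 19.4152; the wedge equals the tax, 16.6.
Deadweight loss = ½ × 19.4152 × 16.6 = $161.15.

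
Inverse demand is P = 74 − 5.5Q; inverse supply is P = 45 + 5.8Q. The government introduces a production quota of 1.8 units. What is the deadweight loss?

Competitive equilibrium: 74 − 5.5Q = 45 + 5.8Q → Q* = 2.5664, P* = 59.885.
At Q = 1.8: demand price = 74 − 5.5·1.8 = 64.1; supply price = 45 + 5.8·1.8 = 55.44.
ΔQ = 2.5664 − 1.8 = 0.7664; wedge = 64.1 − 55.44 = 8.66.
The triangle = ½ × 0.7664 × 8.66 = 3.32.

3.32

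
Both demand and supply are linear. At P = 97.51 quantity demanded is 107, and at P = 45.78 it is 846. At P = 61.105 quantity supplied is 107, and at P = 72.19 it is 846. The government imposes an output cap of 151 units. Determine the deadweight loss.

6276.48

Demand slope = (45.78 − 97.51)/(846 − 107) = −0.07, so P = 105 − 0.07Q.
Supply slope = (72.19 − 61.105)/(846 − 107) = 0.015, so P = 59.5 + 0.015Q.
Competitive equilibrium: 105 − 0.07Q = 59.5 + 0.015Q → Q* = 535.2941, P* = 67.5294.
At Q = 151: demand price = 105 − 0.07·151 = 94.43; supply price = 59.5 + 0.015·151 = 61.765.
ΔQ = 535.2941 − 151 = 384.2941; wedge = 94.43 − 61.765 = 32.665.
The triangle = ½ × 384.2941 × 32.665 = 6276.48.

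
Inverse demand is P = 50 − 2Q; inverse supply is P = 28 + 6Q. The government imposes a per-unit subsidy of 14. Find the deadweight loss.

Competitive equilibrium: 50 − 2Q = 28 + 6Q → Q* = 2.75, P* = 44.5.
The subsidy lowers effective supply by 14: P = 14 + 6Q.
New quantity: 50 − 2Q = 14 + 6Q → Q' = 4.5.
Overproduction ΔQ = 4.5 − 2.75 = 1.75; wedge = subsidy = 14.
Deadweight loss = ½ × 1.75 × 14 = 12.25.

12.25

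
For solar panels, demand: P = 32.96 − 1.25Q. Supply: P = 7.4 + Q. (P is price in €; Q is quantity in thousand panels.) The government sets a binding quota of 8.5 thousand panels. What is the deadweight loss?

€9.20 thousand

Competitive equilibrium: 32.96 − 1.25Q = 7.4 + Q → Q* = 11.36, P* = 18.76.
At Q = 8.5: demand price = 32.96 − 1.25·8.5 = 22.335; supply price = 7.4 + 1·8.5 = 15.9.
ΔQ = 11.36 − 8.5 = 2.86; wedge = 22.335 − 15.9 = 6.435.
Deadweight loss = ½ × 2.86 × 6.435 = €9.20 thousand.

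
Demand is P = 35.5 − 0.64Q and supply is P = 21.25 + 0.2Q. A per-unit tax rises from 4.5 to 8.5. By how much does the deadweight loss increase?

Competitive equilibrium: 35.5 − 0.64Q = 21.25 + 0.2Q → Q* = 16.9643, P* = 24.6429.
For a per-unit tax t: ΔQ = t/0.84, so DWL = ½·t·(t/0.84) = t²/1.68.
At t = 4.5: DWL = 12.054. At t = 8.5: DWL = 43.006.
Increase = 43.006 − 12.054 = 30.95.

30.95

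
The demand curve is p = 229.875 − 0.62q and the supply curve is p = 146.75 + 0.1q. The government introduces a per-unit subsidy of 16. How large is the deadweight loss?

177.78

Competitive equilibrium: 229.875 − 0.62q = 146.75 + 0.1q → q* = 115.4514, p* = 158.2951.
The subsidy lowers effective supply by 16: p = 130.75 + 0.1q.
New quantity: 229.875 − 0.62q = 130.75 + 0.1q → q' = 137.6736.
Overproduction Δq = 137.6736 − 115.4514 = 22.2222; wedge = subsidy = 16.
Deadweight loss = ½ × 22.2222 × 16 = 177.78.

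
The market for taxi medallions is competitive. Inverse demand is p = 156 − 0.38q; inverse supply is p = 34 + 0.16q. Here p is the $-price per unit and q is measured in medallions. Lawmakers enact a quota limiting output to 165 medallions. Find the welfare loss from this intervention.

Competitive equilibrium: 156 − 0.38q = 34 + 0.16q → q* = 225.9259, p* = 70.1481.
At q = 165: demand price = 156 − 0.38·165 = 93.3; supply price = 34 + 0.16·165 = 60.4.
Δq = 225.9259 − 165 = 60.9259; wedge = 93.3 − 60.4 = 32.9.
DWL = ½ × 60.9259 × 32.9 = $1002.23.

$1002.23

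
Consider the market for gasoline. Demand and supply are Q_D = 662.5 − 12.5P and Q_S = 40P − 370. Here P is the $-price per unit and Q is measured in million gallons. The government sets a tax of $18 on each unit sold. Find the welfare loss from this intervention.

$1542.86 million

In inverse form: demand P = 53 − 0.08Q, supply P = 9.25 + 0.025Q.
Competitive equilibrium: 53 − 0.08Q = 9.25 + 0.025Q → Q* = 416.6667, P* = 19.6667.
With the tax, the buyer price exceeds the seller price by 18: (53 − 0.08Q) − (9.25 + 0.025Q) = 18 → Q' = 245.2381.
ΔQ = 416.6667 − 245.2381 = 171.4286; the wedge equals the tax, 18.
DWL = ½ × 171.4286 × 18 = $1542.86 million.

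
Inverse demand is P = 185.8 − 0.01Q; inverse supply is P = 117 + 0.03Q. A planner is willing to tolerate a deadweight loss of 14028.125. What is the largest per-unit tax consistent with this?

Competitive equilibrium: 185.8 − 0.01Q = 117 + 0.03Q → Q* = 1720, P* = 168.6.
A tax t gives ΔQ = t/0.04 and wedge t, so DWL = t²/0.08.
t²/0.08 = 14028.125 → t² = 1122.25 → t = 33.5.

33.5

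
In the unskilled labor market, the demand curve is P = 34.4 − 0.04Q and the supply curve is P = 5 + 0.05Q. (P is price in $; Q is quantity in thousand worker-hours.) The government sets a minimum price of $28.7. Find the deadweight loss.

$1526.28 thousand

Competitive equilibrium: 34.4 − 0.04Q = 5 + 0.05Q → Q* = 326.6667, P* = 21.3333.
At the floor P = 28.7, quantity demanded = (34.4 − 28.7)/0.04 = 142.5.
Sellers' marginal cost at Q' = 142.5: 5 + 0.05·142.5 = 12.125.
ΔQ = 326.6667 − 142.5 = 184.1667; wedge = 28.7 − 12.125 = 16.575.
Welfare loss = ½ × 184.1667 × 16.575 = $1526.28 thousand.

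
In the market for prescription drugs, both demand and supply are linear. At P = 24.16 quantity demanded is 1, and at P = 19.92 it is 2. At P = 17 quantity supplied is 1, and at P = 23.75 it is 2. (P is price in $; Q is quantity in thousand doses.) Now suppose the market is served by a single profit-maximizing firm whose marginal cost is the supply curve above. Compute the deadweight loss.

$1.16 thousand

Demand slope = (19.92 − 24.16)/(2 − 1) = −4.24, so P = 28.4 − 4.24Q.
Supply slope = (23.75 − 17)/(2 − 1) = 6.75, so P = 10.25 + 6.75Q.
Competitive equilibrium: 28.4 − 4.24Q = 10.25 + 6.75Q → Q* = 1.6515, P* = 21.3976.
Marginal revenue: MR = 28.4 − 8.48Q. Set MR = MC: 28.4 − 8.48Q = 10.25 + 6.75Q → Q_m = 1.1917.
Price P_m = 28.4 − 4.24·1.1917 = 23.3472; MC(Q_m) = 10.25 + 6.75·1.1917 = 18.294.
Competitive Q* = 1.6515, so ΔQ = 0.4598; wedge = 23.3472 − 18.294 = 5.0532.
DWL = ½ × 0.4598 × 5.0532 = $1.16 thousand.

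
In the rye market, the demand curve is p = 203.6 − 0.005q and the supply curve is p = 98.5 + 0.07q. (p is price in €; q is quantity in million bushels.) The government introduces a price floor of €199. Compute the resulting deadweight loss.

Competitive equilibrium: 203.6 − 0.005q = 98.5 + 0.07q → q* = 1401.3333, p* = 196.5933.
At the floor p = 199, quantity demanded = (203.6 − 199)/0.005 = 920.
Sellers' marginal cost at q' = 920: 98.5 + 0.07·920 = 162.9.
Δq = 1401.3333 − 920 = 481.3333; wedge = 199 − 162.9 = 36.1.
The triangle = ½ × 481.3333 × 36.1 = €8688.07 million.

€8688.07 million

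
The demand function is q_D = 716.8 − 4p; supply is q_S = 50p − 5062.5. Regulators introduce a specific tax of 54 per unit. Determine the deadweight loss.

In inverse form: demand p = 179.2 − 0.25q, supply p = 101.25 + 0.02q.
Competitive equilibrium: 179.2 − 0.25q = 101.25 + 0.02q → q* = 288.7037, p* = 107.0241.
With the tax, the buyer price exceeds the seller price by 54: (179.2 − 0.25q) − (101.25 + 0.02q) = 54 → q' = 88.7037.
Δq = 288.7037 − 88.7037 = 200; the wedge equals the tax, 54.
The triangle = ½ × 200 × 54 = 5400.

5400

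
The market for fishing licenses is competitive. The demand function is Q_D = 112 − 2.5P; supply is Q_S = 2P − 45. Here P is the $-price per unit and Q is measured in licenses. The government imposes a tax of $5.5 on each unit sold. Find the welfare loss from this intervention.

$16.81

In inverse form: demand P = 44.8 − 0.4Q, supply P = 22.5 + 0.5Q.
Competitive equilibrium: 44.8 − 0.4Q = 22.5 + 0.5Q → Q* = 24.7778, P* = 34.8889.
With the tax, the buyer price exceeds the seller price by 5.5: (44.8 − 0.4Q) − (22.5 + 0.5Q) = 5.5 → Q' = 18.6667.
ΔQ = 24.7778 − 18.6667 = 6.1111; the wedge equals the tax, 5.5.
DWL = ½ × 6.1111 × 5.5 = $16.81.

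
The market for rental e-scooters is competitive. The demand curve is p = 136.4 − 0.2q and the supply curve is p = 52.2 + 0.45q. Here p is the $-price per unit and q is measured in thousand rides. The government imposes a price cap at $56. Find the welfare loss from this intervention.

Competitive equilibrium: 136.4 − 0.2q = 52.2 + 0.45q → q* = 129.5385, p* = 110.4923.
At the ceiling p = 56, quantity supplied = (56 − 52.2)/0.45 = 8.4444.
Willingness to pay at q' = 8.4444: 136.4 − 0.2·8.4444 = 134.7111.
Δq = 129.5385 − 8.4444 = 121.0941; wedge = 134.7111 − 56 = 78.7111.
Deadweight loss = ½ × 121.0941 × 78.7111 = $4765.72 thousand.

$4765.72 thousand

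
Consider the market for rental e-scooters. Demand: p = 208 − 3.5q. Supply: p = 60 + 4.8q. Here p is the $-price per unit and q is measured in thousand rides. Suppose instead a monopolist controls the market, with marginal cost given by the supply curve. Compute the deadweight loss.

Competitive equilibrium: 208 − 3.5q = 60 + 4.8q → q* = 17.8313, p* = 145.5904.
Marginal revenue: MR = 208 − 7q. Set MR = MC: 208 − 7q = 60 + 4.8q → q_m = 12.5424.
Price p_m = 208 − 3.5·12.5424 = 164.1016; MC(q_m) = 60 + 4.8·12.5424 = 120.2035.
Competitive q* = 17.8313, so Δq = 5.2889; wedge = 164.1016 − 120.2035 = 43.8981.
DWL = ½ × 5.2889 × 43.8981 = $116.09 thousand.

$116.09 thousand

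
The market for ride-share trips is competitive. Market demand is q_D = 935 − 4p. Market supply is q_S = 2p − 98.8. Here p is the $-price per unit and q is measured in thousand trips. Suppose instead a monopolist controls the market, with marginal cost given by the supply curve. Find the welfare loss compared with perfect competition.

In inverse form: demand p = 233.75 − 0.25q, supply p = 49.4 + 0.5q.
Competitive equilibrium: 233.75 − 0.25q = 49.4 + 0.5q → q* = 245.8, p* = 172.3.
Marginal revenue: MR = 233.75 − 0.5q. Set MR = MC: 233.75 − 0.5q = 49.4 + 0.5q → q_m = 184.35.
Price p_m = 233.75 − 0.25·184.35 = 187.6625; MC(q_m) = 49.4 + 0.5·184.35 = 141.575.
Competitive q* = 245.8, so Δq = 61.45; wedge = 187.6625 − 141.575 = 46.0875.
Deadweight loss = ½ × 61.45 × 46.0875 = $1416.04 thousand.

$1416.04 thousand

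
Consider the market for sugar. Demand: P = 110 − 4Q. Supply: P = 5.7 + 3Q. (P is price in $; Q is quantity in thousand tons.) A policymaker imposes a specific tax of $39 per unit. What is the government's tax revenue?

$363.81 thousand

Competitive equilibrium: 110 − 4Q = 5.7 + 3Q → Q* = 14.9, P* = 50.4.
With the tax, the buyer price exceeds the seller price by 39: (110 − 4Q) − (5.7 + 3Q) = 39 → Q' = 9.32857.
Tax revenue = 39 × 9.32857 = $363.81 thousand.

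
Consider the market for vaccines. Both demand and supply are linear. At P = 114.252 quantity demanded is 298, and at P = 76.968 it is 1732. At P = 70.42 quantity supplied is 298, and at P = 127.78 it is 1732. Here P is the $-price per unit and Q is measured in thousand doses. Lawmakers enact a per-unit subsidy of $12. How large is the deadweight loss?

Demand slope = (76.968 − 114.252)/(1732 − 298) = −0.026, so P = 122 − 0.026Q.
Supply slope = (127.78 − 70.42)/(1732 − 298) = 0.04, so P = 58.5 + 0.04Q.
Competitive equilibrium: 122 − 0.026Q = 58.5 + 0.04Q → Q* = 962.1212, P* = 96.9848.
The subsidy lowers effective supply by 12: P = 46.5 + 0.04Q.
New quantity: 122 − 0.026Q = 46.5 + 0.04Q → Q' = 1143.9394.
Overproduction ΔQ = 1143.9394 − 962.1212 = 181.8182; wedge = subsidy = 12.
Deadweight loss = ½ × 181.8182 × 12 = $1090.91 thousand.

$1090.91 thousand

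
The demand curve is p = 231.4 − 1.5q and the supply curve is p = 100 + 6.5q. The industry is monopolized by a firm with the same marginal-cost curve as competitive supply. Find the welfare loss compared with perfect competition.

26.90

Competitive equilibrium: 231.4 − 1.5q = 100 + 6.5q → q* = 16.425, p* = 206.7625.
Marginal revenue: MR = 231.4 − 3q. Set MR = MC: 231.4 − 3q = 100 + 6.5q → q_m = 13.8316.
Price p_m = 231.4 − 1.5·13.8316 = 210.6526; MC(q_m) = 100 + 6.5·13.8316 = 189.9054.
Competitive q* = 16.425, so Δq = 2.5934; wedge = 210.6526 − 189.9054 = 20.7472.
Deadweight loss = ½ × 2.5934 × 20.7472 = 26.90.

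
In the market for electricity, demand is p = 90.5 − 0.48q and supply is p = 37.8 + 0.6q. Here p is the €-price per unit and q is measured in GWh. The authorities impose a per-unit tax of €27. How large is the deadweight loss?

Competitive equilibrium: 90.5 − 0.48q = 37.8 + 0.6q → q* = 48.7963, p* = 67.0778.
With the tax, the buyer price exceeds the seller price by 27: (90.5 − 0.48q) − (37.8 + 0.6q) = 27 → q' = 23.7963.
Δq = 48.7963 − 23.7963 = 25; the wedge equals the tax, 27.
DWL = ½ × 25 × 27 = €337.50.

€337.50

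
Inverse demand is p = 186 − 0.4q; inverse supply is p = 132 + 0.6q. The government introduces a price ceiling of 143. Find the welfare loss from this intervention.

Competitive equilibrium: 186 − 0.4q = 132 + 0.6q → q* = 54, p* = 164.4.
At the ceiling p = 143, quantity supplied = (143 − 132)/0.6 = 18.3333.
Willingness to pay at q' = 18.3333: 186 − 0.4·18.3333 = 178.6667.
Δq = 54 − 18.3333 = 35.6667; wedge = 178.6667 − 143 = 35.6667.
Welfare loss = ½ × 35.6667 × 35.6667 = 636.06.

636.06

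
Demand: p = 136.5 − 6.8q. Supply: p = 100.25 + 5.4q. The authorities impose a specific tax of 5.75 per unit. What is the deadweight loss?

1.36

Competitive equilibrium: 136.5 − 6.8q = 100.25 + 5.4q → q* = 2.97131, p* = 116.29508.
With the tax, the buyer price exceeds the seller price by 5.75: (136.5 − 6.8q) − (100.25 + 5.4q) = 5.75 → q' = 2.5.
Δq = 2.97131 − 2.5 = 0.47131; the wedge equals the tax, 5.75.
Welfare loss = ½ × 0.47131 × 5.75 = 1.36.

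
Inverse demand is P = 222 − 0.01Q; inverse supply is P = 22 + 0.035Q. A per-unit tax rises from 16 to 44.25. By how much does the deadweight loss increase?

Competitive equilibrium: 222 − 0.01Q = 22 + 0.035Q → Q* = 4444.4444, P* = 177.5556.
For a per-unit tax t: ΔQ = t/0.045, so DWL = ½·t·(t/0.045) = t²/0.09.
At t = 16: DWL = 2844.444. At t = 44.25: DWL = 21756.25.
Increase = 21756.25 − 2844.444 = 18911.81.

18911.81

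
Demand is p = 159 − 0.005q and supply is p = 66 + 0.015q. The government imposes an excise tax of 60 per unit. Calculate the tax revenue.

99000

Competitive equilibrium: 159 − 0.005q = 66 + 0.015q → q* = 4650, p* = 135.75.
With the tax, the buyer price exceeds the seller price by 60: (159 − 0.005q) − (66 + 0.015q) = 60 → q' = 1650.
Tax revenue = 60 × 1650 = 99000.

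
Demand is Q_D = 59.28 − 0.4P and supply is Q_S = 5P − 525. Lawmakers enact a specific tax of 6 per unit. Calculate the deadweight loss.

6.67

In inverse form: demand P = 148.2 − 2.5Q, supply P = 105 + 0.2Q.
Competitive equilibrium: 148.2 − 2.5Q = 105 + 0.2Q → Q* = 16, P* = 108.2.
With the tax, the buyer price exceeds the seller price by 6: (148.2 − 2.5Q) − (105 + 0.2Q) = 6 → Q' = 13.7778.
ΔQ = 16 − 13.7778 = 2.2222; the wedge equals the tax, 6.
The triangle = ½ × 2.2222 × 6 = 6.67.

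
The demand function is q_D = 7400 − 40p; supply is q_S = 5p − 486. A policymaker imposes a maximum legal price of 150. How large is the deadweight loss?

1792.36

In inverse form: demand p = 185 − 0.025q, supply p = 97.2 + 0.2q.
Competitive equilibrium: 185 − 0.025q = 97.2 + 0.2q → q* = 390.2222, p* = 175.2444.
At the ceiling p = 150, quantity supplied = (150 − 97.2)/0.2 = 264.
Willingness to pay at q' = 264: 185 − 0.025·264 = 178.4.
Δq = 390.2222 − 264 = 126.2222; wedge = 178.4 − 150 = 28.4.
Deadweight loss = ½ × 126.2222 × 28.4 = 1792.36.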